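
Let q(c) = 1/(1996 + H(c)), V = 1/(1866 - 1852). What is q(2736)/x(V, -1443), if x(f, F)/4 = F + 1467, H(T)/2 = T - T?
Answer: 1/191616 ≈ 5.2188e-6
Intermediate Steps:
H(T) = 0 (H(T) = 2*(T - T) = 2*0 = 0)
V = 1/14 ≈ 0.071429
x(f, F) = 5868 + 4*F (x(f, F) = 4*(F + 1467) = 4*(1467 + F) = 5868 + 4*F)
q(c) = 1/1996 (q(c) = 1/(1996 + 0) = 1/1996)
q(2736)/x(V, -1443) = 1/(1996*(5868 + 4*(-1443))) = 1/(1996*(5868 - 5772)) = (1/1996)/96 = (1/1996)*(1/96) = 1/191616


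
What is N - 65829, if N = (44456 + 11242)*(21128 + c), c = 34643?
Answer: 3106267329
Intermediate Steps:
N = 3106333158 (N = (44456 + 11242)*(21128 + 34643) = 55698*55771 = 3106333158)
N - 65829 = 3106333158 - 65829 = 3106267329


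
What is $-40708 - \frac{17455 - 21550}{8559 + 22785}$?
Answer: $- \frac{425315819}{10448} \approx -40708.0$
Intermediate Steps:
$-40708 - \frac{17455 - 21550}{8559 + 22785} = -40708 - - \frac{4095}{31344} = -40708 - \left(-4095\right) \frac{1}{31344} = -40708 - - \frac{1365}{10448} = -40708 + \frac{1365}{10448} = - \frac{425315819}{10448}$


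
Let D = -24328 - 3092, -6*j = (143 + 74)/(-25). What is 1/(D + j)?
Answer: -150/4112783 ≈ -3.6472e-5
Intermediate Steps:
j = 217/150 (j = -(143 + 74)/(6*(-25)) = -(-1)*217/150 = -⅙*(-217/25) = 217/150 ≈ 1.4467)
D = -27420
1/(D + j) = 1/(-27420 + 217/150) = 1/(-4112783/150) = -150/4112783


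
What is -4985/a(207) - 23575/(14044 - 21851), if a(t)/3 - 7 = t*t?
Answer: 2992072705/1003730376 ≈ 2.9810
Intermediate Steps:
a(t) = 21 + 3*t² (a(t) = 21 + 3*(t*t) = 21 + 3*t²)
-4985/a(207) - 23575/(14044 - 21851) = -4985/(21 + 3*207²) - 23575/(14044 - 21851) = -4985/(21 + 3*42849) - 23575/(-7807) = -4985/(21 + 128547) - 23575*(-1/7807) = -4985/128568 + 23575/7807 = 2992072705/1003730376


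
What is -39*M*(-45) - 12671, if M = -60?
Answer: -117971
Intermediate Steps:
-39*M*(-45) - 12671 = -39*(-60)*(-45) - 12671 = 2340*(-45) - 12671 = -105300 - 12671 = -117971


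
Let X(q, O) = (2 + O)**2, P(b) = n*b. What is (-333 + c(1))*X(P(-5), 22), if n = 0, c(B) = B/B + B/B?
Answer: -190656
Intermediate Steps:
c(B) = 2 (c(B) = 1 + 1 = 2)
P(b) = 0 (P(b) = 0*b = 0)
(-333 + c(1))*X(P(-5), 22) = (-333 + 2)*(2 + 22)**2 = -331*24**2 = -331*576 = -190656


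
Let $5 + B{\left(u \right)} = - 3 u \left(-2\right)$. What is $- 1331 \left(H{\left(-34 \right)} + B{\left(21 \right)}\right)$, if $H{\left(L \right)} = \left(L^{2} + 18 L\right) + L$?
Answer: $-839861$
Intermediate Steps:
$H{\left(L \right)} = L^{2} + 19 L$
$B{\left(u \right)} = -5 + 6 u$ ($B{\left(u \right)} = -5 + - 3 u \left(-2\right) = -5 + 6 u$)
$- 1331 \left(H{\left(-34 \right)} + B{\left(21 \right)}\right) = - 1331 \left(- 34 \left(19 - 34\right) + \left(-5 + 6 \cdot 21\right)\right) = - 1331 \left(\left(-34\right) \left(-15\right) + \left(-5 + 126\right)\right) = - 1331 \left(510 + 121\right) = \left(-1331\right) 631 = -839861$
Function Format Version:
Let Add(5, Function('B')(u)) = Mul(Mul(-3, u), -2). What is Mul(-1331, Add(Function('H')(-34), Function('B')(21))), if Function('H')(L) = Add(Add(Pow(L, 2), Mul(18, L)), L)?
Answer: -839861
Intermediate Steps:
Function('H')(L) = Add(Pow(L, 2), Mul(19, L))
Function('B')(u) = Add(-5, Mul(6, u)) (Function('B')(u) = Add(-5, Mul(Mul(-3, u), -2)) = Add(-5, Mul(6, u)))
Mul(-1331, Add(Function('H')(-34), Function('B')(21))) = Mul(-1331, Add(Mul(-34, Add(19, -34)), Add(-5, Mul(6, 21)))) = Mul(-1331, Add(Mul(-34, -15), Add(-5, 126))) = Mul(-1331, Add(510, 121)) = Mul(-1331, 631) = -839861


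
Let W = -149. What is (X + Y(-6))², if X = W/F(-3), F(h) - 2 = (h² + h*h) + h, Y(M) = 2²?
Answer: 6561/289 ≈ 22.702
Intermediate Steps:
Y(M) = 4
F(h) = 2 + h + 2*h² (F(h) = 2 + ((h² + h*h) + h) = 2 + ((h² + h²) + h) = 2 + (2*h² + h) = 2 + (h + 2*h²) = 2 + h + 2*h²)
X = -149/17 (X = -149/(2 - 3 + 2*(-3)²) = -149/(2 - 3 + 2*9) = -149/(2 - 3 + 18) = -149/17 ≈ -8.7647)
(X + Y(-6))² = (-149/17 + 4)² = (-81/17)² = 6561/289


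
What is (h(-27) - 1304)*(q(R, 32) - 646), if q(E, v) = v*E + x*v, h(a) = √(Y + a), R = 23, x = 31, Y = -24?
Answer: -1410928 + 1082*I*√51 ≈ -1.4109e+6 + 7727.0*I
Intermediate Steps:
h(a) = √(-24 + a)
q(E, v) = 31*v + E*v (q(E, v) = v*E + 31*v = E*v + 31*v = 31*v + E*v)
(h(-27) - 1304)*(q(R, 32) - 646) = (√(-24 - 27) - 1304)*(32*(31 + 23) - 646) = (√(-51) - 1304)*(32*54 - 646) = (I*√51 - 1304)*(1728 - 646) = (-1304 + I*√51)*1082 = -1410928 + 1082*I*√51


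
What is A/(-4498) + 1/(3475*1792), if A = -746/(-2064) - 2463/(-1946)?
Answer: -653244679/1806641491200 ≈ -0.00036158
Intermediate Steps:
A = 1633837/1004136 (A = -746*(-1/2064) - 2463*(-1/1946) = 373/1032 + 2463/1946 = 1633837/1004136 ≈ 1.6271)
A/(-4498) + 1/(3475*1792) = (1633837/1004136)/(-4498) + 1/(3475*1792) = (1633837/1004136)*(-1/4498) + (1/3475)*(1/1792) = -1633837/4516603728 + 1/6227200 = -653244679/1806641491200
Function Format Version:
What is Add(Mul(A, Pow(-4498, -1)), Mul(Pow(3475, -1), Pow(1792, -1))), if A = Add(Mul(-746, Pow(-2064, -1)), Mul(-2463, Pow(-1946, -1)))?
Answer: Rational(-653244679, 1806641491200) ≈ -0.00036158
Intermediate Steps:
A = Rational(1633837, 1004136) (A = Add(Mul(-746, Rational(-1, 2064)), Mul(-2463, Rational(-1, 1946))) = Add(Rational(373, 1032), Rational(2463, 1946)) = Rational(1633837, 1004136) ≈ 1.6271)
Add(Mul(A, Pow(-4498, -1)), Mul(Pow(3475, -1), Pow(1792, -1))) = Add(Mul(Rational(1633837, 1004136), Pow(-4498, -1)), Mul(Pow(3475, -1), Pow(1792, -1))) = Add(Mul(Rational(1633837, 1004136), Rational(-1, 4498)), Mul(Rational(1, 3475), Rational(1, 1792))) = Add(Rational(-1633837, 4516603728), Rational(1, 6227200)) = Rational(-653244679, 1806641491200)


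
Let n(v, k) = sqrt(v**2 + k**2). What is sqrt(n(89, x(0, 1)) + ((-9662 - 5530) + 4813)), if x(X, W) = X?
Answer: 7*I*sqrt(210) ≈ 101.44*I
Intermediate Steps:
n(v, k) = sqrt(k**2 + v**2)
sqrt(n(89, x(0, 1)) + ((-9662 - 5530) + 4813)) = sqrt(sqrt(0**2 + 89**2) + ((-9662 - 5530) + 4813)) = sqrt(sqrt(0 + 7921) + (-15192 + 4813)) = sqrt(sqrt(7921) - 10379) = sqrt(89 - 10379) = sqrt(-10290) = 7*I*sqrt(210)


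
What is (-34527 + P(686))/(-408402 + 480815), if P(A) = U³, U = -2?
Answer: -34535/72413 ≈ -0.47692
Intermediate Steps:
P(A) = -8 (P(A) = (-2)³ = -8)
(-34527 + P(686))/(-408402 + 480815) = (-34527 - 8)/(-408402 + 480815) = -34535/72413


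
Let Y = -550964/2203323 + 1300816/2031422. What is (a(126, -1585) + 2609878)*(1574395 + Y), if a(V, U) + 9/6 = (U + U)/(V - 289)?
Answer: 999267290685025287111353295/243189415631626 ≈ 4.1090e+12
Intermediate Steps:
a(V, U) = -3/2 + 2*U/(-289 + V) (a(V, U) = -3/2 + (U + U)/(V - 289) = -3/2 + (2*U)/(-289 + V) = -3/2 + 2*U/(-289 + V))
Y = 873438710380/2237939407653 (Y = -550964*1/2203323 + 1300816*(1/2031422) = -550964/2203323 + 650408/1015711 = 873438710380/2237939407653 ≈ 0.39029)
(a(126, -1585) + 2609878)*(1574395 + Y) = ((867 - 3*126 + 4*(-1585))/(2*(-289 + 126)) + 2609878)*(1574395 + 873438710380/2237939407653) = ((½)*(867 - 378 - 6340)/(-163) + 2609878)*(3523401487150555315/2237939407653) = ((½)*(-1/163)*(-5851) + 2609878)*(3523401487150555315/2237939407653) = (5851/326 + 2609878)*(3523401487150555315/2237939407653) = (850826079/326)*(3523401487150555315/2237939407653) = 999267290685025287111353295/243189415631626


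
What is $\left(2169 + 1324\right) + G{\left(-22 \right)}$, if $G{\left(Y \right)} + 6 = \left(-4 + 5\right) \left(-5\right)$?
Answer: $3482$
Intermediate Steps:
$G{\left(Y \right)} = -11$ ($G{\left(Y \right)} = -6 + \left(-4 + 5\right) \left(-5\right) = -6 + 1 \left(-5\right) = -6 - 5 = -11$)
$\left(2169 + 1324\right) + G{\left(-22 \right)} = \left(2169 + 1324\right) - 11 = 3493 - 11 = 3482$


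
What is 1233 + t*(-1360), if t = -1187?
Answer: 1615553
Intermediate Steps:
1233 + t*(-1360) = 1233 - 1187*(-1360) = 1233 + 1614320 = 1615553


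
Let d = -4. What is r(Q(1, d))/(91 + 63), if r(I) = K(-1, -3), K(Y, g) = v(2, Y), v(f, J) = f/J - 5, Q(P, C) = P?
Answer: -1/22 ≈ -0.045455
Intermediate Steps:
v(f, J) = -5 + f/J (v(f, J) = f/J - 5 = -5 + f/J)
K(Y, g) = -5 + 2/Y
r(I) = -7 (r(I) = -5 + 2/(-1) = -5 + 2*(-1) = -5 - 2 = -7)
r(Q(1, d))/(91 + 63) = -7/(91 + 63) = -7/154 = -7*1/154 = -1/22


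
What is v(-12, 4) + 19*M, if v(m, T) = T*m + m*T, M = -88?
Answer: -1768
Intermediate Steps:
v(m, T) = 2*T*m (v(m, T) = T*m + T*m = 2*T*m)
v(-12, 4) + 19*M = 2*4*(-12) + 19*(-88) = -96 - 1672 = -1768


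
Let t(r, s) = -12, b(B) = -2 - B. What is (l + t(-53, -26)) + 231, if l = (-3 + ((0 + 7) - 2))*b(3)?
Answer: 209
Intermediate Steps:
l = -10 (l = (-3 + ((0 + 7) - 2))*(-2 - 1*3) = (-3 + (7 - 2))*(-2 - 3) = (-3 + 5)*(-5) = 2*(-5) = -10)
(l + t(-53, -26)) + 231 = (-10 - 12) + 231 = -22 + 231 = 209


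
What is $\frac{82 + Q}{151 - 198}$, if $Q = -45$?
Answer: $- \frac{37}{47} \approx -0.78723$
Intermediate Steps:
$\frac{82 + Q}{151 - 198} = \frac{82 - 45}{151 - 198} = \frac{37}{-47} = 37 \left(- \frac{1}{47}\right) = - \frac{37}{47}$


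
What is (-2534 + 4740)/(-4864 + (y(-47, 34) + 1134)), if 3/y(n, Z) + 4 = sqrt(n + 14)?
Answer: -403217092/681821629 + 6618*I*sqrt(33)/681821629 ≈ -0.59138 + 5.5759e-5*I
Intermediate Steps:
y(n, Z) = 3/(-4 + sqrt(14 + n)) (y(n, Z) = 3/(-4 + sqrt(n + 14)) = 3/(-4 + sqrt(14 + n)))
(-2534 + 4740)/(-4864 + (y(-47, 34) + 1134)) = (-2534 + 4740)/(-4864 + (3/(-4 + sqrt(14 - 47)) + 1134)) = 2206/(-4864 + (3/(-4 + sqrt(-33)) + 1134)) = 2206/(-4864 + (3/(-4 + I*sqrt(33)) + 1134)) = 2206/(-4864 + (1134 + 3/(-4 + I*sqrt(33)))) = 2206/(-3730 + 3/(-4 + I*sqrt(33)))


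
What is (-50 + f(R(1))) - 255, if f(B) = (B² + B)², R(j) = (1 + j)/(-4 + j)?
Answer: -24701/81 ≈ -304.95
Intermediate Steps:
R(j) = (1 + j)/(-4 + j)
f(B) = (B + B²)²
(-50 + f(R(1))) - 255 = (-50 + ((1 + 1)/(-4 + 1))²*(1 + (1 + 1)/(-4 + 1))²) - 255 = (-50 + (2/(-3))²*(1 + 2/(-3))²) - 255 = (-50 + (-⅓*2)²*(1 - ⅓*2)²) - 255 = (-50 + (-⅔)²*(1 - ⅔)²) - 255 = (-50 + 4*(⅓)²/9) - 255 = (-50 + (4/9)*(⅑)) - 255 = (-50 + 4/81) - 255 = -4046/81 - 255 = -24701/81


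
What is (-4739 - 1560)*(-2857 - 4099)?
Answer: 43815844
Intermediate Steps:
(-4739 - 1560)*(-2857 - 4099) = -6299*(-6956) = 43815844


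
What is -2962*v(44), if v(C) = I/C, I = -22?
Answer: 1481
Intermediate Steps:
v(C) = -22/C
-2962*v(44) = -(-65164)/44 = -2962*(-1/2) = 1481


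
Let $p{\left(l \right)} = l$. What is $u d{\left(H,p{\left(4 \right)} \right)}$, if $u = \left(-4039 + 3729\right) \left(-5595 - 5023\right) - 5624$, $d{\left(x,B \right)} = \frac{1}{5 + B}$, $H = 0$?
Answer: $\frac{3285956}{9} \approx 3.6511 \cdot 10^{5}$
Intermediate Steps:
$u = 3285956$ ($u = \left(-310\right) \left(-10618\right) - 5624 = 3291580 - 5624 = 3285956$)
$u d{\left(H,p{\left(4 \right)} \right)} = \frac{3285956}{5 + 4} = \frac{3285956}{9}$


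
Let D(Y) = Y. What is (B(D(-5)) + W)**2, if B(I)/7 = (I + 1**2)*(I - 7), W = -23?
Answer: 97969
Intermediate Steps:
B(I) = 7*(1 + I)*(-7 + I) (B(I) = 7*((I + 1**2)*(I - 7)) = 7*((I + 1)*(-7 + I)) = 7*((1 + I)*(-7 + I)) = 7*(1 + I)*(-7 + I))
(B(D(-5)) + W)**2 = ((-49 - 42*(-5) + 7*(-5)**2) - 23)**2 = ((-49 + 210 + 7*25) - 23)**2 = ((-49 + 210 + 175) - 23)**2 = (336 - 23)**2 = 313**2 = 97969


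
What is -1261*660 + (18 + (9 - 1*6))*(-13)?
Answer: -832533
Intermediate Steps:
-1261*660 + (18 + (9 - 1*6))*(-13) = -832260 + (18 + (9 - 6))*(-13) = -832260 + (18 + 3)*(-13) = -832260 + 21*(-13) = -832260 - 273 = -832533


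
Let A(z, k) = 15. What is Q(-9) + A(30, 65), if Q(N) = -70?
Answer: -55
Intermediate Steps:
Q(-9) + A(30, 65) = -70 + 15 = -55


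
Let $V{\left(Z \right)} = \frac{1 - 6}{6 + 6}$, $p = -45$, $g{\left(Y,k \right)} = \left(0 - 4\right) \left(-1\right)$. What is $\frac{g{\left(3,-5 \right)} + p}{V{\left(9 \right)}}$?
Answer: $\frac{492}{5} \approx 98.4$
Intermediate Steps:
$g{\left(Y,k \right)} = 4$ ($g{\left(Y,k \right)} = \left(-4\right) \left(-1\right) = 4$)
$V{\left(Z \right)} = - \frac{5}{12}$
$\frac{g{\left(3,-5 \right)} + p}{V{\left(9 \right)}} = \frac{4 - 45}{- \frac{5}{12}} = \left(-41\right) \left(- \frac{12}{5}\right) = \frac{492}{5}$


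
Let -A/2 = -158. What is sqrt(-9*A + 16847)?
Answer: sqrt(14003) ≈ 118.33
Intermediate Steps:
A = 316 (A = -2*(-158) = 316)
sqrt(-9*A + 16847) = sqrt(-9*316 + 16847) = sqrt(-2844 + 16847) = sqrt(14003)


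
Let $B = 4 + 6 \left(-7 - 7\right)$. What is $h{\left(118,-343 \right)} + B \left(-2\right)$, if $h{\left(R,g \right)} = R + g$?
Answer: $-65$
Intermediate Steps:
$B = -80$ ($B = 4 + 6 \left(-7 - 7\right) = 4 + 6 \left(-14\right) = 4 - 84 = -80$)
$h{\left(118,-343 \right)} + B \left(-2\right) = \left(118 - 343\right) - -160 = -225 + 160 = -65$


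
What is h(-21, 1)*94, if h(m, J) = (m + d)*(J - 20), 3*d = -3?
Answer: 39292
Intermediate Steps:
d = -1 (d = (⅓)*(-3) = -1)
h(m, J) = (-1 + m)*(-20 + J) (h(m, J) = (m - 1)*(J - 20) = (-1 + m)*(-20 + J))
h(-21, 1)*94 = (20 - 1*1 - 20*(-21) + 1*(-21))*94 = (20 - 1 + 420 - 21)*94 = 418*94 = 39292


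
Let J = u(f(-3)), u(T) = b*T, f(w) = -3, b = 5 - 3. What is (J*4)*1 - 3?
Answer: -27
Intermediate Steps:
b = 2
u(T) = 2*T
J = -6 (J = 2*(-3) = -6)
(J*4)*1 - 3 = -6*4*1 - 3 = -24*1 - 3 = -24 - 3 = -27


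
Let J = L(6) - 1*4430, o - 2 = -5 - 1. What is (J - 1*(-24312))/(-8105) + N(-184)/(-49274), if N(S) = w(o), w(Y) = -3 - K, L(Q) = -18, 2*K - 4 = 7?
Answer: -1957419687/798731540 ≈ -2.4507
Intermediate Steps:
K = 11/2 (K = 2 + (½)*7 = 2 + 7/2 = 11/2 ≈ 5.5000)
o = -4 (o = 2 + (-5 - 1) = 2 - 6 = -4)
J = -4448 (J = -18 - 1*4430 = -18 - 4430 = -4448)
w(Y) = -17/2 (w(Y) = -3 - 1*11/2 = -3 - 11/2 = -17/2)
N(S) = -17/2
(J - 1*(-24312))/(-8105) + N(-184)/(-49274) = (-4448 - 1*(-24312))/(-8105) - 17/2/(-49274) = (-4448 + 24312)*(-1/8105) - 17/2*(-1/49274) = 19864*(-1/8105) + 17/98548 = -19864/8105 + 17/98548 = -1957419687/798731540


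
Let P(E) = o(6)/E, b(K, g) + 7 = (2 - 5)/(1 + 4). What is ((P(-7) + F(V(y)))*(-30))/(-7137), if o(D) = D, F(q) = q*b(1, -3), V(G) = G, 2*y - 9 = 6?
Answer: -1350/5551 ≈ -0.24320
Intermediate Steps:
b(K, g) = -38/5 (b(K, g) = -7 + (2 - 5)/(1 + 4) = -7 - 3/5 = -38/5)
y = 15/2 (y = 9/2 + (1/2)*6 = 9/2 + 3 = 15/2 ≈ 7.5000)
F(q) = -38*q/5 (F(q) = q*(-38/5) = -38*q/5)
P(E) = 6/E
((P(-7) + F(V(y)))*(-30))/(-7137) = ((6/(-7) - 38/5*15/2)*(-30))/(-7137) = ((6*(-1/7) - 57)*(-30))*(-1/7137) = ((-6/7 - 57)*(-30))*(-1/7137) = -405/7*(-30)*(-1/7137) = (12150/7)*(-1/7137) = -1350/5551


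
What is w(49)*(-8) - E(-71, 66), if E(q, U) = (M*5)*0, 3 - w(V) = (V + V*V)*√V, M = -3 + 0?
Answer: 137176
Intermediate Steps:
M = -3
w(V) = 3 - √V*(V + V²) (w(V) = 3 - (V + V*V)*√V = 3 - (V + V²)*√V = 3 - √V*(V + V²))
E(q, U) = 0 (E(q, U) = -3*5*0 = -15*0 = 0)
w(49)*(-8) - E(-71, 66) = (3 - 49^(3/2) - 49^(5/2))*(-8) - 1*0 = (3 - 1*343 - 1*16807)*(-8) + 0 = (3 - 343 - 16807)*(-8) + 0 = -17147*(-8) + 0 = 137176 + 0 = 137176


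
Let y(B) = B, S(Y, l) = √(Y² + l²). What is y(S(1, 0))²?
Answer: 1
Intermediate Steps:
y(S(1, 0))² = (√(1² + 0²))² = (√(1 + 0))² = (√1)² = 1² = 1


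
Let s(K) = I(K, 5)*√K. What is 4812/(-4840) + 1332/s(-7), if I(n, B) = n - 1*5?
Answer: -1203/1210 + 111*I*√7/7 ≈ -0.99422 + 41.954*I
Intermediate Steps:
I(n, B) = -5 + n (I(n, B) = n - 5 = -5 + n)
s(K) = √K*(-5 + K) (s(K) = (-5 + K)*√K = √K*(-5 + K))
4812/(-4840) + 1332/s(-7) = 4812/(-4840) + 1332/((√(-7)*(-5 - 7))) = 4812*(-1/4840) + 1332/(((I*√7)*(-12))) = -1203/1210 + 1332/((-12*I*√7)) = -1203/1210 + 1332*(I*√7/84) = -1203/1210 + 111*I*√7/7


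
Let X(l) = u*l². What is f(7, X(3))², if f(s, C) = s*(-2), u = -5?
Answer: 196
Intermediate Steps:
X(l) = -5*l²
f(s, C) = -2*s
f(7, X(3))² = (-2*7)² = (-14)² = 196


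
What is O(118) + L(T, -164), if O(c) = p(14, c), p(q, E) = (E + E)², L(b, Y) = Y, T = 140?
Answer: 55532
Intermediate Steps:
p(q, E) = 4*E² (p(q, E) = (2*E)² = 4*E²)
O(c) = 4*c²
O(118) + L(T, -164) = 4*118² - 164 = 4*13924 - 164 = 55696 - 164 = 55532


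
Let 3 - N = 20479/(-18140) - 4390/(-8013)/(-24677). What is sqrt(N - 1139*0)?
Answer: sqrt(13280996234909648238601965)/1793472785070 ≈ 2.0320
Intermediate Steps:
N = 14810368292699/3586945570140 (N = 3 - (20479/(-18140) - 4390/(-8013)/(-24677)) = 3 - (20479*(-1/18140) - 4390*(-1/8013)*(-1/24677)) = 3 - (-20479/18140 + (4390/8013)*(-1/24677)) = 3 - (-20479/18140 - 4390/197736801) = 3 - 1*(-4049531582279/3586945570140) = 3 + 4049531582279/3586945570140 = 14810368292699/3586945570140 ≈ 4.1290)
sqrt(N - 1139*0) = sqrt(14810368292699/3586945570140 - 1139*0) = sqrt(14810368292699/3586945570140 + 0) = sqrt(14810368292699/3586945570140) = sqrt(13280996234909648238601965)/1793472785070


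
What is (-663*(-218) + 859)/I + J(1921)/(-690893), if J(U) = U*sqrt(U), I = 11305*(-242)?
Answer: -145393/2735810 - 1921*sqrt(1921)/690893 ≈ -0.17501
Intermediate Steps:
I = -2735810
J(U) = U**(3/2)
(-663*(-218) + 859)/I + J(1921)/(-690893) = (-663*(-218) + 859)/(-2735810) + 1921**(3/2)/(-690893) = (144534 + 859)*(-1/2735810) + (1921*sqrt(1921))*(-1/690893) = 145393*(-1/2735810) - 1921*sqrt(1921)/690893 = -145393/2735810 - 1921*sqrt(1921)/690893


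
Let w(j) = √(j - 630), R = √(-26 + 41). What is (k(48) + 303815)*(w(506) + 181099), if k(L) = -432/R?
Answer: (181099 + 2*I*√31)*(1519075 - 144*√15)/5 ≈ 5.5e+10 + 3.3819e+6*I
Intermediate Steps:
R = √15 ≈ 3.8730
w(j) = √(-630 + j)
k(L) = -144*√15/5 (k(L) = -432*√15/15 = -144*√15/5)
(k(48) + 303815)*(w(506) + 181099) = (-144*√15/5 + 303815)*(√(-630 + 506) + 181099) = (303815 - 144*√15/5)*(√(-124) + 181099) = (303815 - 144*√15/5)*(2*I*√31 + 181099) = (303815 - 144*√15/5)*(181099 + 2*I*√31) = (181099 + 2*I*√31)*(303815 - 144*√15/5)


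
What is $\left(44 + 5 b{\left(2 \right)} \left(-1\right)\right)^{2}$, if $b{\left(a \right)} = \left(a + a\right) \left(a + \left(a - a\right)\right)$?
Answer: $16$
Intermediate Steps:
$b{\left(a \right)} = 2 a^{2}$ ($b{\left(a \right)} = 2 a \left(a + 0\right) = 2 a a = 2 a^{2}$)
$\left(44 + 5 b{\left(2 \right)} \left(-1\right)\right)^{2} = \left(44 + 5 \cdot 2 \cdot 2^{2} \left(-1\right)\right)^{2} = \left(44 + 5 \cdot 2 \cdot 4 \left(-1\right)\right)^{2} = \left(44 + 5 \cdot 8 \left(-1\right)\right)^{2} = \left(44 + 40 \left(-1\right)\right)^{2} = \left(44 - 40\right)^{2} = 4^{2} = 16$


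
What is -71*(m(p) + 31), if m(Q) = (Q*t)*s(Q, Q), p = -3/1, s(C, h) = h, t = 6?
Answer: -6035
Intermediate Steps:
p = -3 (p = -3*1 = -3)
m(Q) = 6*Q**2 (m(Q) = (Q*6)*Q = (6*Q)*Q = 6*Q**2)
-71*(m(p) + 31) = -71*(6*(-3)**2 + 31) = -71*(6*9 + 31) = -71*(54 + 31) = -71*85 = -6035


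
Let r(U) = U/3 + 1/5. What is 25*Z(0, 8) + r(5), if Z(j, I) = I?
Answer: 3028/15 ≈ 201.87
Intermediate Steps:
r(U) = ⅕ + U/3 (r(U) = U*(⅓) + 1*(⅕) = U/3 + ⅕ = ⅕ + U/3)
25*Z(0, 8) + r(5) = 25*8 + (⅕ + (⅓)*5) = 200 + (⅕ + 5/3) = 200 + 28/15 = 3028/15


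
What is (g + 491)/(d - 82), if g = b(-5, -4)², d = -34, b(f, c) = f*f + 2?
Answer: -305/29 ≈ -10.517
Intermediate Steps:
b(f, c) = 2 + f² (b(f, c) = f² + 2 = 2 + f²)
g = 729 (g = (2 + (-5)²)² = (2 + 25)² = 27² = 729)
(g + 491)/(d - 82) = (729 + 491)/(-34 - 82) = 1220/(-116) = 1220*(-1/116) = -305/29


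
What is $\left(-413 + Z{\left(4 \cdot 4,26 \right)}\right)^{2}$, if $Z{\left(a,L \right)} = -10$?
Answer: $178929$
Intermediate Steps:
$\left(-413 + Z{\left(4 \cdot 4,26 \right)}\right)^{2} = \left(-413 - 10\right)^{2} = \left(-423\right)^{2} = 178929$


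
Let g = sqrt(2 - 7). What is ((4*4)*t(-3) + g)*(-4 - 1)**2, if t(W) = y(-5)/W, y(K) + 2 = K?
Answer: 2800/3 + 25*I*sqrt(5) ≈ 933.33 + 55.902*I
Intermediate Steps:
y(K) = -2 + K
g = I*sqrt(5) (g = sqrt(-5) = I*sqrt(5) ≈ 2.2361*I)
t(W) = -7/W (t(W) = (-2 - 5)/W = -7/W)
((4*4)*t(-3) + g)*(-4 - 1)**2 = ((4*4)*(-7/(-3)) + I*sqrt(5))*(-4 - 1)**2 = (16*(-7*(-1/3)) + I*sqrt(5))*(-5)**2 = (16*(7/3) + I*sqrt(5))*25 = (112/3 + I*sqrt(5))*25 = 2800/3 + 25*I*sqrt(5)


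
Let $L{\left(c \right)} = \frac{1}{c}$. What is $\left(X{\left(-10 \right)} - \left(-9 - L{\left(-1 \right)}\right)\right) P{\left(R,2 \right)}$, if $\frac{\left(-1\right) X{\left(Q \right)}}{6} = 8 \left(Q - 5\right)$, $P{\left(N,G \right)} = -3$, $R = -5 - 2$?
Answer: $-2184$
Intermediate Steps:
$R = -7$
$X{\left(Q \right)} = 240 - 48 Q$ ($X{\left(Q \right)} = - 6 \cdot 8 \left(Q - 5\right) = - 6 \cdot 8 \left(-5 + Q\right) = - 6 \left(-40 + 8 Q\right) = 240 - 48 Q$)
$\left(X{\left(-10 \right)} - \left(-9 - L{\left(-1 \right)}\right)\right) P{\left(R,2 \right)} = \left(\left(240 - -480\right) - \left(-9 + 1\right)\right) \left(-3\right) = \left(\left(240 + 480\right) + \left(\left(-1 + 53\right) - 44\right)\right) \left(-3\right) = \left(720 + \left(52 - 44\right)\right) \left(-3\right) = \left(720 + 8\right) \left(-3\right) = 728 \left(-3\right) = -2184$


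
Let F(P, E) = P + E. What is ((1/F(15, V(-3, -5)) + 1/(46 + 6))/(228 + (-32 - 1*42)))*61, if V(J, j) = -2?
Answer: 305/8008 ≈ 0.038087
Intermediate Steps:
F(P, E) = E + P
((1/F(15, V(-3, -5)) + 1/(46 + 6))/(228 + (-32 - 1*42)))*61 = ((1/(-2 + 15) + 1/(46 + 6))/(228 + (-32 - 1*42)))*61 = ((1/13 + 1/52)/(228 + (-32 - 42)))*61 = ((1/13 + 1/52)/(228 - 74))*61 = ((5/52)/154)*61 = ((5/52)*(1/154))*61 = (5/8008)*61 = 305/8008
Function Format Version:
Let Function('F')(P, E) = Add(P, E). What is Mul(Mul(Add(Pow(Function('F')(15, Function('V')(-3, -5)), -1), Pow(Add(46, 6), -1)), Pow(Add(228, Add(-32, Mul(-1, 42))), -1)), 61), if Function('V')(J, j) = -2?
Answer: Rational(305, 8008) ≈ 0.038087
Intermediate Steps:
Function('F')(P, E) = Add(E, P)
Mul(Mul(Add(Pow(Function('F')(15, Function('V')(-3, -5)), -1), Pow(Add(46, 6), -1)), Pow(Add(228, Add(-32, Mul(-1, 42))), -1)), 61) = Mul(Mul(Add(Pow(Add(-2, 15), -1), Pow(Add(46, 6), -1)), Pow(Add(228, Add(-32, Mul(-1, 42))), -1)), 61) = Mul(Mul(Add(Pow(13, -1), Pow(52, -1)), Pow(Add(228, Add(-32, -42)), -1)), 61) = Mul(Mul(Add(Rational(1, 13), Rational(1, 52)), Pow(Add(228, -74), -1)), 61) = Mul(Mul(Rational(5, 52), Pow(154, -1)), 61) = Mul(Mul(Rational(5, 52), Rational(1, 154)), 61) = Mul(Rational(5, 8008), 61) = Rational(305, 8008)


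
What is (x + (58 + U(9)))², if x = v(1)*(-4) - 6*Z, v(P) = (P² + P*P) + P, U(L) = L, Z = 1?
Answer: 2401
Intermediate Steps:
v(P) = P + 2*P² (v(P) = (P² + P²) + P = 2*P² + P = P + 2*P²)
x = -18 (x = (1*(1 + 2*1))*(-4) - 6*1 = (1*(1 + 2))*(-4) - 6 = (1*3)*(-4) - 6 = 3*(-4) - 6 = -12 - 6 = -18)
(x + (58 + U(9)))² = (-18 + (58 + 9))² = (-18 + 67)² = 49² = 2401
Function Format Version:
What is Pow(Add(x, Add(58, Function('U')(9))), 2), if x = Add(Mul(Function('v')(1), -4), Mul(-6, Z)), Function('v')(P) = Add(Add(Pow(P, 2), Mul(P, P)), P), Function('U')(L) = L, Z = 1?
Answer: 2401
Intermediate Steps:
Function('v')(P) = Add(P, Mul(2, Pow(P, 2))) (Function('v')(P) = Add(Add(Pow(P, 2), Pow(P, 2)), P) = Add(Mul(2, Pow(P, 2)), P) = Add(P, Mul(2, Pow(P, 2))))
x = -18 (x = Add(Mul(Mul(1, Add(1, Mul(2, 1))), -4), Mul(-6, 1)) = Add(Mul(Mul(1, Add(1, 2)), -4), -6) = Add(Mul(Mul(1, 3), -4), -6) = Add(Mul(3, -4), -6) = Add(-12, -6) = -18)
Pow(Add(x, Add(58, Function('U')(9))), 2) = Pow(Add(-18, Add(58, 9)), 2) = Pow(Add(-18, 67), 2) = Pow(49, 2) = 2401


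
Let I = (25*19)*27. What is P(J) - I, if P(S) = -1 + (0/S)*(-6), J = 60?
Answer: -12826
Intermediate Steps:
I = 12825 (I = 475*27 = 12825)
P(S) = -1 (P(S) = -1 + 0*(-6) = -1 + 0 = -1)
P(J) - I = -1 - 1*12825 = -1 - 12825 = -12826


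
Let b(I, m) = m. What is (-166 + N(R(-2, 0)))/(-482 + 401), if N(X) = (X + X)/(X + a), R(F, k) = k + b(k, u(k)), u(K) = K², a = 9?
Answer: 166/81 ≈ 2.0494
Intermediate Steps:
R(F, k) = k + k²
N(X) = 2*X/(9 + X) (N(X) = (X + X)/(X + 9) = (2*X)/(9 + X) = 2*X/(9 + X))
(-166 + N(R(-2, 0)))/(-482 + 401) = (-166 + 2*(0*(1 + 0))/(9 + 0*(1 + 0)))/(-482 + 401) = (-166 + 2*(0*1)/(9 + 0*1))/(-81) = (-166 + 2*0/(9 + 0))*(-1/81) = (-166 + 2*0/9)*(-1/81) = (-166 + 2*0*(⅑))*(-1/81) = (-166 + 0)*(-1/81) = -166*(-1/81) = 166/81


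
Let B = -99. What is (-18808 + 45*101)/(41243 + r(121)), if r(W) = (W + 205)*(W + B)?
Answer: -14263/48415 ≈ -0.29460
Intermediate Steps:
r(W) = (-99 + W)*(205 + W) (r(W) = (W + 205)*(W - 99) = (205 + W)*(-99 + W) = (-99 + W)*(205 + W))
(-18808 + 45*101)/(41243 + r(121)) = (-18808 + 45*101)/(41243 + (-20295 + 121² + 106*121)) = (-18808 + 4545)/(41243 + (-20295 + 14641 + 12826)) = -14263/(41243 + 7172) = -14263/48415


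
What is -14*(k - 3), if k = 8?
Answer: -70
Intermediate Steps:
-14*(k - 3) = -14*(8 - 3) = -14*5 = -70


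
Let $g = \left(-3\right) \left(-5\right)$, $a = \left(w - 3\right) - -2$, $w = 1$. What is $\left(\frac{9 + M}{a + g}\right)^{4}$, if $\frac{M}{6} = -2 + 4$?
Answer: $\frac{2401}{625} \approx 3.8416$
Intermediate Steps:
$a = 0$ ($a = \left(1 - 3\right) - -2 = -2 + 2 = 0$)
$M = 12$ ($M = 6 \left(-2 + 4\right) = 6 \cdot 2 = 12$)
$g = 15$
$\left(\frac{9 + M}{a + g}\right)^{4} = \left(\frac{9 + 12}{0 + 15}\right)^{4} = \left(\frac{21}{15}\right)^{4} = \left(21 \cdot \frac{1}{15}\right)^{4} = \left(\frac{7}{5}\right)^{4} = \frac{2401}{625}$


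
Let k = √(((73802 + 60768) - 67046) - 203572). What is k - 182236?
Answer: -182236 + 4*I*√8503 ≈ -1.8224e+5 + 368.85*I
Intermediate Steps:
k = 4*I*√8503 (k = √((134570 - 67046) - 203572) = √(67524 - 203572) = √(-136048) = 4*I*√8503 ≈ 368.85*I)
k - 182236 = 4*I*√8503 - 182236 = -182236 + 4*I*√8503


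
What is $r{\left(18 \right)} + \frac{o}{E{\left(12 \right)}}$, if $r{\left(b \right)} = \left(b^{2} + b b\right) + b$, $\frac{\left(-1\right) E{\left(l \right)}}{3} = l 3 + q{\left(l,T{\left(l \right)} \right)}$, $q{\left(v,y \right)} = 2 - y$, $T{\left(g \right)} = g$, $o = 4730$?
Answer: $\frac{23609}{39} \approx 605.36$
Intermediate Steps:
$E{\left(l \right)} = -6 - 6 l$ ($E{\left(l \right)} = - 3 \left(l 3 - \left(-2 + l\right)\right) = - 3 \left(3 l - \left(-2 + l\right)\right) = - 3 \left(2 + 2 l\right) = -6 - 6 l$)
$r{\left(b \right)} = b + 2 b^{2}$ ($r{\left(b \right)} = \left(b^{2} + b^{2}\right) + b = 2 b^{2} + b = b + 2 b^{2}$)
$r{\left(18 \right)} + \frac{o}{E{\left(12 \right)}} = 18 \left(1 + 2 \cdot 18\right) + \frac{4730}{-6 - 72} = 18 \left(1 + 36\right) + \frac{4730}{-6 - 72} = 18 \cdot 37 + \frac{4730}{-78} = 666 + 4730 \left(- \frac{1}{78}\right) = 666 - \frac{2365}{39} = \frac{23609}{39}$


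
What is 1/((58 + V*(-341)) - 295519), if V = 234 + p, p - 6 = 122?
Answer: -1/418903 ≈ -2.3872e-6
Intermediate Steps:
p = 128 (p = 6 + 122 = 128)
V = 362 (V = 234 + 128 = 362)
1/((58 + V*(-341)) - 295519) = 1/((58 + 362*(-341)) - 295519) = 1/((58 - 123442) - 295519) = 1/(-123384 - 295519) = 1/(-418903) = -1/418903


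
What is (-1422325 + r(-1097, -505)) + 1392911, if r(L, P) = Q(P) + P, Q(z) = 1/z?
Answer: -15109096/505 ≈ -29919.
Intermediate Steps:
r(L, P) = P + 1/P (r(L, P) = 1/P + P = P + 1/P)
(-1422325 + r(-1097, -505)) + 1392911 = (-1422325 + (-505 + 1/(-505))) + 1392911 = (-1422325 + (-505 - 1/505)) + 1392911 = (-1422325 - 255026/505) + 1392911 = -718529151/505 + 1392911 = -15109096/505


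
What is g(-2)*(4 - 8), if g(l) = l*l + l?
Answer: -8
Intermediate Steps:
g(l) = l + l² (g(l) = l² + l = l + l²)
g(-2)*(4 - 8) = (-2*(1 - 2))*(4 - 8) = -2*(-1)*(-4) = 2*(-4) = -8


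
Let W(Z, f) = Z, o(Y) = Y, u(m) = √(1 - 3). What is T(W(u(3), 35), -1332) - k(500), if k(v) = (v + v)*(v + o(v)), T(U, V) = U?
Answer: -1000000 + I*√2 ≈ -1.0e+6 + 1.4142*I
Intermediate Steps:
u(m) = I*√2 (u(m) = √(-2) = I*√2)
k(v) = 4*v² (k(v) = (v + v)*(v + v) = (2*v)*(2*v) = 4*v²)
T(W(u(3), 35), -1332) - k(500) = I*√2 - 4*500² = I*√2 - 4*250000 = I*√2 - 1*1000000 = I*√2 - 1000000 = -1000000 + I*√2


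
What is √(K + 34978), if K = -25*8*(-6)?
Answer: √36178 ≈ 190.21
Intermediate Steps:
K = 1200 (K = -200*(-6) = 1200)
√(K + 34978) = √(1200 + 34978) = √36178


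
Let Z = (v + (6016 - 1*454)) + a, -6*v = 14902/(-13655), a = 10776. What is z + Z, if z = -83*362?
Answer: -561540769/40965 ≈ -13708.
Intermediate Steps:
v = 7451/40965 (v = -7451/(3*(-13655)) = -7451*(-1)/(3*13655) = -1/6*(-14902/13655) = 7451/40965 ≈ 0.18189)
z = -30046
Z = 669293621/40965 (Z = (7451/40965 + (6016 - 1*454)) + 10776 = (7451/40965 + (6016 - 454)) + 10776 = (7451/40965 + 5562) + 10776 = 227854781/40965 + 10776 = 669293621/40965 ≈ 16338.)
z + Z = -30046 + 669293621/40965 = -561540769/40965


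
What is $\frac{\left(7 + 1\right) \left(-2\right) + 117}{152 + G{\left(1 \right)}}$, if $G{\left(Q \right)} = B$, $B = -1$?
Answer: $\frac{101}{151} \approx 0.66887$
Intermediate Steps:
$G{\left(Q \right)} = -1$
$\frac{\left(7 + 1\right) \left(-2\right) + 117}{152 + G{\left(1 \right)}} = \frac{\left(7 + 1\right) \left(-2\right) + 117}{152 - 1} = \frac{8 \left(-2\right) + 117}{151} = \frac{-16 + 117}{151} = \frac{1}{151} \cdot 101 = \frac{101}{151}$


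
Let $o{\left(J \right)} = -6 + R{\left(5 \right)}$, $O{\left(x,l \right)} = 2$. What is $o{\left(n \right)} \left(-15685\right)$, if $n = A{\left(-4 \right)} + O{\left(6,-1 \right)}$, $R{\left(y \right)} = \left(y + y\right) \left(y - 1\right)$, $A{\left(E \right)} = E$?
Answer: $-533290$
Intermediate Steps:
$R{\left(y \right)} = 2 y \left(-1 + y\right)$
$n = -2$ ($n = -4 + 2 = -2$)
$o{\left(J \right)} = 34$ ($o{\left(J \right)} = -6 + 2 \cdot 5 \left(-1 + 5\right) = -6 + 2 \cdot 5 \cdot 4 = -6 + 40 = 34$)
$o{\left(n \right)} \left(-15685\right) = 34 \left(-15685\right) = -533290$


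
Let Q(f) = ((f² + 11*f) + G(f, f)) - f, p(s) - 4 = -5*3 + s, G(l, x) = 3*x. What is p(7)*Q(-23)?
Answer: -920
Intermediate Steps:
p(s) = -11 + s (p(s) = 4 + (-5*3 + s) = 4 + (-15 + s) = -11 + s)
Q(f) = f² + 13*f (Q(f) = ((f² + 11*f) + 3*f) - f = (f² + 14*f) - f = f² + 13*f)
p(7)*Q(-23) = (-11 + 7)*(-23*(13 - 23)) = -(-92)*(-10) = -4*230 = -920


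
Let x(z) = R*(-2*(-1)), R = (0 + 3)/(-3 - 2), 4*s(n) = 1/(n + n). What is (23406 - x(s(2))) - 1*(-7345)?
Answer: 153761/5 ≈ 30752.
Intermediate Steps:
s(n) = 1/(8*n) (s(n) = 1/(4*(n + n)) = 1/(4*((2*n))) = (1/(2*n))/4 = 1/(8*n))
R = -⅗ (R = 3/(-5) = 3*(-⅕) = -⅗ ≈ -0.60000)
x(z) = -6/5 (x(z) = -(-6)*(-1)/5 = -⅗*2 = -6/5)
(23406 - x(s(2))) - 1*(-7345) = (23406 - 1*(-6/5)) - 1*(-7345) = (23406 + 6/5) + 7345 = 117036/5 + 7345 = 153761/5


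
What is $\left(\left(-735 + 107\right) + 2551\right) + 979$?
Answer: $2902$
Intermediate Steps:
$\left(\left(-735 + 107\right) + 2551\right) + 979 = \left(-628 + 2551\right) + 979 = 1923 + 979 = 2902$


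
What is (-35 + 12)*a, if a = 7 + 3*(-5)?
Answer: 184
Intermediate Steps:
a = -8 (a = 7 - 15 = -8)
(-35 + 12)*a = (-35 + 12)*(-8) = -23*(-8) = 184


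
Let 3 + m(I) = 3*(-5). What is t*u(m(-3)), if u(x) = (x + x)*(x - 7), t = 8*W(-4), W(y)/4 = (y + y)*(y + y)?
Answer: 1843200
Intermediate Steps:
m(I) = -18 (m(I) = -3 + 3*(-5) = -3 - 15 = -18)
W(y) = 16*y**2 (W(y) = 4*((y + y)*(y + y)) = 4*((2*y)*(2*y)) = 4*(4*y**2) = 16*y**2)
t = 2048 (t = 8*(16*(-4)**2) = 8*(16*16) = 8*256 = 2048)
u(x) = 2*x*(-7 + x) (u(x) = (2*x)*(-7 + x) = 2*x*(-7 + x))
t*u(m(-3)) = 2048*(2*(-18)*(-7 - 18)) = 2048*(2*(-18)*(-25)) = 2048*900 = 1843200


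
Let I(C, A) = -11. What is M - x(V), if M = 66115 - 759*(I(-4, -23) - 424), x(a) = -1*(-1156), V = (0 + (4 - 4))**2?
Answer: 395124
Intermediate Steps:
V = 0 (V = (0 + 0)**2 = 0**2 = 0)
x(a) = 1156
M = 396280 (M = 66115 - 759*(-11 - 424) = 66115 - 759*(-435) = 66115 + 330165 = 396280)
M - x(V) = 396280 - 1*1156 = 396280 - 1156 = 395124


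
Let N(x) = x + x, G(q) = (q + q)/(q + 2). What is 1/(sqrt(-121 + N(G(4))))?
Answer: -I*sqrt(1065)/355 ≈ -0.091928*I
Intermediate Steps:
G(q) = 2*q/(2 + q) (G(q) = (2*q)/(2 + q) = 2*q/(2 + q))
N(x) = 2*x
1/(sqrt(-121 + N(G(4)))) = 1/(sqrt(-121 + 2*(2*4/(2 + 4)))) = 1/(sqrt(-121 + 2*(2*4/6))) = 1/(sqrt(-121 + 2*(2*4*(1/6)))) = 1/(sqrt(-121 + 2*(4/3))) = 1/(sqrt(-121 + 8/3)) = 1/(sqrt(-355/3)) = 1/(I*sqrt(1065)/3) = -I*sqrt(1065)/355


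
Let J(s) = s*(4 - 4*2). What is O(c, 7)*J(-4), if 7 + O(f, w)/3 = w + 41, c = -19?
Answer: 1968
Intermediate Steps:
O(f, w) = 102 + 3*w (O(f, w) = -21 + 3*(w + 41) = -21 + 3*(41 + w) = -21 + (123 + 3*w) = 102 + 3*w)
J(s) = -4*s (J(s) = s*(4 - 8) = s*(-4) = -4*s)
O(c, 7)*J(-4) = (102 + 3*7)*(-4*(-4)) = (102 + 21)*16 = 123*16 = 1968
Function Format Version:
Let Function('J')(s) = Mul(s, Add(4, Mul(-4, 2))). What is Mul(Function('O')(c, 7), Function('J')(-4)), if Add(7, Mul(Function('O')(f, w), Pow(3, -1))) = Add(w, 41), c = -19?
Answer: 1968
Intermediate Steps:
Function('O')(f, w) = Add(102, Mul(3, w)) (Function('O')(f, w) = Add(-21, Mul(3, Add(w, 41))) = Add(-21, Mul(3, Add(41, w))) = Add(-21, Add(123, Mul(3, w))) = Add(102, Mul(3, w)))
Function('J')(s) = Mul(-4, s) (Function('J')(s) = Mul(s, Add(4, -8)) = Mul(s, -4) = Mul(-4, s))
Mul(Function('O')(c, 7), Function('J')(-4)) = Mul(Add(102, Mul(3, 7)), Mul(-4, -4)) = Mul(Add(102, 21), 16) = Mul(123, 16) = 1968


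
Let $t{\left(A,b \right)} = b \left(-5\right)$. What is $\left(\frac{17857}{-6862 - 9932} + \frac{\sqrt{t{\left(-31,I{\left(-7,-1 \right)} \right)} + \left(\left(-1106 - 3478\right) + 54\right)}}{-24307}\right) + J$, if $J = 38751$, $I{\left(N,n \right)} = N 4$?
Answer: $\frac{650766437}{16794} - \frac{i \sqrt{4390}}{24307} \approx 38750.0 - 0.0027258 i$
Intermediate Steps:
$I{\left(N,n \right)} = 4 N$
$t{\left(A,b \right)} = - 5 b$
$\left(\frac{17857}{-6862 - 9932} + \frac{\sqrt{t{\left(-31,I{\left(-7,-1 \right)} \right)} + \left(\left(-1106 - 3478\right) + 54\right)}}{-24307}\right) + J = \left(\frac{17857}{-6862 - 9932} + \frac{\sqrt{- 5 \cdot 4 \left(-7\right) + \left(\left(-1106 - 3478\right) + 54\right)}}{-24307}\right) + 38751 = \left(\frac{17857}{-6862 - 9932} + \sqrt{\left(-5\right) \left(-28\right) + \left(-4584 + 54\right)} \left(- \frac{1}{24307}\right)\right) + 38751 = \left(\frac{17857}{-16794} + \sqrt{140 - 4530} \left(- \frac{1}{24307}\right)\right) + 38751 = \left(17857 \left(- \frac{1}{16794}\right) + \sqrt{-4390} \left(- \frac{1}{24307}\right)\right) + 38751 = \left(- \frac{17857}{16794} + i \sqrt{4390} \left(- \frac{1}{24307}\right)\right) + 38751 = \left(- \frac{17857}{16794} - \frac{i \sqrt{4390}}{24307}\right) + 38751 = \frac{650766437}{16794} - \frac{i \sqrt{4390}}{24307}$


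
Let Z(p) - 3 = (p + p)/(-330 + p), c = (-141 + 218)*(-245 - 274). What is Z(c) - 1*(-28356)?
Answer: 34628761/1221 ≈ 28361.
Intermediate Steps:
c = -39963 (c = 77*(-519) = -39963)
Z(p) = 3 + 2*p/(-330 + p) (Z(p) = 3 + (p + p)/(-330 + p) = 3 + (2*p)/(-330 + p) = 3 + 2*p/(-330 + p))
Z(c) - 1*(-28356) = 5*(-198 - 39963)/(-330 - 39963) - 1*(-28356) = 5*(-40161)/(-40293) + 28356 = 5*(-1/40293)*(-40161) + 28356 = 6085/1221 + 28356 = 34628761/1221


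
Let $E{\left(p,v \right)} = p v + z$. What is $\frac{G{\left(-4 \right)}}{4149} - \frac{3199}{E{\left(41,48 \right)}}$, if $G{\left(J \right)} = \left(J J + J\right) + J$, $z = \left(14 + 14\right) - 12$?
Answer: $- \frac{13256779}{8231616} \approx -1.6105$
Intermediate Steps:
$z = 16$ ($z = 28 - 12 = 16$)
$G{\left(J \right)} = J^{2} + 2 J$ ($G{\left(J \right)} = \left(J^{2} + J\right) + J = \left(J + J^{2}\right) + J = J^{2} + 2 J$)
$E{\left(p,v \right)} = 16 + p v$ ($E{\left(p,v \right)} = p v + 16 = 16 + p v$)
$\frac{G{\left(-4 \right)}}{4149} - \frac{3199}{E{\left(41,48 \right)}} = \frac{\left(-4\right) \left(2 - 4\right)}{4149} - \frac{3199}{16 + 41 \cdot 48} = \left(-4\right) \left(-2\right) \frac{1}{4149} - \frac{3199}{16 + 1968} = 8 \cdot \frac{1}{4149} - \frac{3199}{1984} = \frac{8}{4149} - \frac{3199}{1984} = - \frac{13256779}{8231616}$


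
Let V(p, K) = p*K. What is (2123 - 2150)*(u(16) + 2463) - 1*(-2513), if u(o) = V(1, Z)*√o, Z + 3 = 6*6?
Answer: -67552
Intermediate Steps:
Z = 33 (Z = -3 + 6*6 = -3 + 36 = 33)
V(p, K) = K*p
u(o) = 33*√o (u(o) = (33*1)*√o = 33*√o)
(2123 - 2150)*(u(16) + 2463) - 1*(-2513) = (2123 - 2150)*(33*√16 + 2463) - 1*(-2513) = -27*(33*4 + 2463) + 2513 = -27*(132 + 2463) + 2513 = -27*2595 + 2513 = -70065 + 2513 = -67552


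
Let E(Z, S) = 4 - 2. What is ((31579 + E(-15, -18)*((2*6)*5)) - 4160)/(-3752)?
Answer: -27539/3752 ≈ -7.3398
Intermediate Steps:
E(Z, S) = 2
((31579 + E(-15, -18)*((2*6)*5)) - 4160)/(-3752) = ((31579 + 2*((2*6)*5)) - 4160)/(-3752) = ((31579 + 2*(12*5)) - 4160)*(-1/3752) = ((31579 + 2*60) - 4160)*(-1/3752) = ((31579 + 120) - 4160)*(-1/3752) = (31699 - 4160)*(-1/3752) = 27539*(-1/3752) = -27539/3752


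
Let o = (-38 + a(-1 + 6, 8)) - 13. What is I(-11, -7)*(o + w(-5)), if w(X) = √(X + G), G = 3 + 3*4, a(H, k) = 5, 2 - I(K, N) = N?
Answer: -414 + 9*√10 ≈ -385.54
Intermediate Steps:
I(K, N) = 2 - N
G = 15 (G = 3 + 12 = 15)
w(X) = √(15 + X) (w(X) = √(X + 15) = √(15 + X))
o = -46 (o = (-38 + 5) - 13 = -33 - 13 = -46)
I(-11, -7)*(o + w(-5)) = (2 - 1*(-7))*(-46 + √(15 - 5)) = (2 + 7)*(-46 + √10) = 9*(-46 + √10) = -414 + 9*√10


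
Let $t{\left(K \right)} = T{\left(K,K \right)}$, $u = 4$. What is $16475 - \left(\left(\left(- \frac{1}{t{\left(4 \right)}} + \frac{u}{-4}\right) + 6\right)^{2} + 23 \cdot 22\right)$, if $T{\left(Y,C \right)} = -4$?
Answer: $\frac{255063}{16} \approx 15941.0$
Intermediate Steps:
$t{\left(K \right)} = -4$
$16475 - \left(\left(\left(- \frac{1}{t{\left(4 \right)}} + \frac{u}{-4}\right) + 6\right)^{2} + 23 \cdot 22\right) = 16475 - \left(\left(\left(- \frac{1}{-4} + \frac{4}{-4}\right) + 6\right)^{2} + 23 \cdot 22\right) = 16475 - \left(\left(\left(\left(-1\right) \left(- \frac{1}{4}\right) + 4 \left(- \frac{1}{4}\right)\right) + 6\right)^{2} + 506\right) = 16475 - \left(\left(\left(\frac{1}{4} - 1\right) + 6\right)^{2} + 506\right) = 16475 - \left(\left(- \frac{3}{4} + 6\right)^{2} + 506\right) = 16475 - \left(\left(\frac{21}{4}\right)^{2} + 506\right) = 16475 - \left(\frac{441}{16} + 506\right) = 16475 - \frac{8537}{16} = \frac{255063}{16}$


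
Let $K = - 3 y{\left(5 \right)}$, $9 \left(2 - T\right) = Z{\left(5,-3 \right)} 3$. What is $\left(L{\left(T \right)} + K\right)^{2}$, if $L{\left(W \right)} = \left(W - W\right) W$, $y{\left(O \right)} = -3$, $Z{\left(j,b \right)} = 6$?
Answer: $81$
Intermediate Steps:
$T = 0$ ($T = 2 - \frac{6 \cdot 3}{9} = 2 - 2 = 0$)
$L{\left(W \right)} = 0$ ($L{\left(W \right)} = 0 W = 0$)
$K = 9$ ($K = \left(-3\right) \left(-3\right) = 9$)
$\left(L{\left(T \right)} + K\right)^{2} = \left(0 + 9\right)^{2} = 9^{2} = 81$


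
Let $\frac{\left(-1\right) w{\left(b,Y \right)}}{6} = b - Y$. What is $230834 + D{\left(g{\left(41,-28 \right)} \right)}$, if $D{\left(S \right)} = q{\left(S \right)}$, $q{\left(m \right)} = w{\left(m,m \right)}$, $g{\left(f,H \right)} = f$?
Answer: $230834$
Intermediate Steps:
$w{\left(b,Y \right)} = - 6 b + 6 Y$ ($w{\left(b,Y \right)} = - 6 \left(b - Y\right) = - 6 b + 6 Y$)
$q{\left(m \right)} = 0$ ($q{\left(m \right)} = - 6 m + 6 m = 0$)
$D{\left(S \right)} = 0$
$230834 + D{\left(g{\left(41,-28 \right)} \right)} = 230834 + 0 = 230834$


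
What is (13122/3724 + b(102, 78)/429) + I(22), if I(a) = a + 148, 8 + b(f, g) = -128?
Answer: 138357097/798798 ≈ 173.21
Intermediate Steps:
b(f, g) = -136 (b(f, g) = -8 - 128 = -136)
I(a) = 148 + a
(13122/3724 + b(102, 78)/429) + I(22) = (13122/3724 - 136/429) + (148 + 22) = (13122*(1/3724) - 136*1/429) + 170 = (6561/1862 - 136/429) + 170 = 2561437/798798 + 170 = 138357097/798798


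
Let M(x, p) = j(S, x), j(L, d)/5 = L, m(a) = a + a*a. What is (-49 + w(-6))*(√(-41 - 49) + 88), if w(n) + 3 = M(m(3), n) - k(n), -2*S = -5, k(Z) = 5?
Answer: -3916 - 267*I*√10/2 ≈ -3916.0 - 422.16*I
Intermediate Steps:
S = 5/2 (S = -½*(-5) = 5/2 ≈ 2.5000)
m(a) = a + a²
j(L, d) = 5*L
M(x, p) = 25/2 (M(x, p) = 5*(5/2) = 25/2)
w(n) = 9/2 (w(n) = -3 + (25/2 - 1*5) = -3 + (25/2 - 5) = -3 + 15/2 = 9/2)
(-49 + w(-6))*(√(-41 - 49) + 88) = (-49 + 9/2)*(√(-41 - 49) + 88) = -89*(√(-90) + 88)/2 = -89*(3*I*√10 + 88)/2 = -89*(88 + 3*I*√10)/2 = -3916 - 267*I*√10/2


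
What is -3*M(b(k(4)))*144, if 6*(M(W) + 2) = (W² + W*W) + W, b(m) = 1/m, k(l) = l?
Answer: 837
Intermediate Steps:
M(W) = -2 + W²/3 + W/6 (M(W) = -2 + ((W² + W*W) + W)/6 = -2 + ((W² + W²) + W)/6 = -2 + (2*W² + W)/6 = -2 + (W + 2*W²)/6 = -2 + (W²/3 + W/6) = -2 + W²/3 + W/6)
-3*M(b(k(4)))*144 = -3*(-2 + (1/4)²/3 + (⅙)/4)*144 = -3*(-2 + (¼)²/3 + (⅙)*(¼))*144 = -3*(-2 + (⅓)*(1/16) + 1/24)*144 = -3*(-2 + 1/48 + 1/24)*144 = -3*(-31/16)*144 = (93/16)*144 = 837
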